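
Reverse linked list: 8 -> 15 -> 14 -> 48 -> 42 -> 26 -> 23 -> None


Step 1: curr=8, set curr.next=prev(None) | reversed so far: 8
Step 2: curr=15, set curr.next=prev(8) | reversed so far: 15 -> 8
Step 3: curr=14, set curr.next=prev(15) | reversed so far: 14 -> 15 -> 8
Step 4: curr=48, set curr.next=prev(14) | reversed so far: 48 -> 14 -> 15 -> 8
Step 5: curr=42, set curr.next=prev(48) | reversed so far: 42 -> 48 -> 14 -> 15 -> 8
Step 6: curr=26, set curr.next=prev(42) | reversed so far: 26 -> 42 -> 48 -> 14 -> 15 -> 8
Step 7: curr=23, set curr.next=prev(26) | reversed so far: 23 -> 26 -> 42 -> 48 -> 14 -> 15 -> 8

23 -> 26 -> 42 -> 48 -> 14 -> 15 -> 8 -> None


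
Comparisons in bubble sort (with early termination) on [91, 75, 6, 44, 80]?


Algorithm: bubble sort (with early termination)
Input: [91, 75, 6, 44, 80]
Sorted: [6, 44, 75, 80, 91]

9


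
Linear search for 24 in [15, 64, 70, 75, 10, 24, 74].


i=0: 15!=24
i=1: 64!=24
i=2: 70!=24
i=3: 75!=24
i=4: 10!=24
i=5: 24==24 found!

Found at 5, 6 comps


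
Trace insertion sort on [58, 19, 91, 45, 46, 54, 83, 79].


Initial: [58, 19, 91, 45, 46, 54, 83, 79]
Insert 19: [19, 58, 91, 45, 46, 54, 83, 79]
Insert 91: [19, 58, 91, 45, 46, 54, 83, 79]
Insert 45: [19, 45, 58, 91, 46, 54, 83, 79]
Insert 46: [19, 45, 46, 58, 91, 54, 83, 79]
Insert 54: [19, 45, 46, 54, 58, 91, 83, 79]
Insert 83: [19, 45, 46, 54, 58, 83, 91, 79]
Insert 79: [19, 45, 46, 54, 58, 79, 83, 91]

Sorted: [19, 45, 46, 54, 58, 79, 83, 91]


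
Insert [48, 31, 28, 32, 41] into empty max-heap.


Insert 48: [48]
Insert 31: [48, 31]
Insert 28: [48, 31, 28]
Insert 32: [48, 32, 28, 31]
Insert 41: [48, 41, 28, 31, 32]

Final heap: [48, 41, 28, 31, 32]


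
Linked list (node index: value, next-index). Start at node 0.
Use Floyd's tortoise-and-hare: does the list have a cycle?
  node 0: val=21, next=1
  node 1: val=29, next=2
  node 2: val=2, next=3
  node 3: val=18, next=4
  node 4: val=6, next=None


Floyd's tortoise (slow, +1) and hare (fast, +2):
  init: slow=0, fast=0
  step 1: slow=1, fast=2
  step 2: slow=2, fast=4
  step 3: fast -> None, no cycle

Cycle: no


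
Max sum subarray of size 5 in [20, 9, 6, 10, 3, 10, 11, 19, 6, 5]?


[0:5]: 48
[1:6]: 38
[2:7]: 40
[3:8]: 53
[4:9]: 49
[5:10]: 51

Max: 53 at [3:8]


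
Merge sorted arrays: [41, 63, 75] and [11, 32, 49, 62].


Take 11 from B
Take 32 from B
Take 41 from A
Take 49 from B
Take 62 from B

Merged: [11, 32, 41, 49, 62, 63, 75]


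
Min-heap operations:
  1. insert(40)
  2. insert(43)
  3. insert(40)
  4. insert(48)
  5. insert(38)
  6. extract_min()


insert(40) -> [40]
insert(43) -> [40, 43]
insert(40) -> [40, 43, 40]
insert(48) -> [40, 43, 40, 48]
insert(38) -> [38, 40, 40, 48, 43]
extract_min()->38, [40, 40, 43, 48]

Final heap: [40, 40, 43, 48]


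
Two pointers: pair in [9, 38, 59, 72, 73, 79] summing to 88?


lo=0(9)+hi=5(79)=88

Yes: 9+79=88


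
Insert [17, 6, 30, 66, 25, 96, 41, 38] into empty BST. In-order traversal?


Insert 17: root
Insert 6: L from 17
Insert 30: R from 17
Insert 66: R from 17 -> R from 30
Insert 25: R from 17 -> L from 30
Insert 96: R from 17 -> R from 30 -> R from 66
Insert 41: R from 17 -> R from 30 -> L from 66
Insert 38: R from 17 -> R from 30 -> L from 66 -> L from 41

In-order: [6, 17, 25, 30, 38, 41, 66, 96]


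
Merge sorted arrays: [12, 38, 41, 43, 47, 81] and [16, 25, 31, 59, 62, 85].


Take 12 from A
Take 16 from B
Take 25 from B
Take 31 from B
Take 38 from A
Take 41 from A
Take 43 from A
Take 47 from A
Take 59 from B
Take 62 from B
Take 81 from A

Merged: [12, 16, 25, 31, 38, 41, 43, 47, 59, 62, 81, 85]


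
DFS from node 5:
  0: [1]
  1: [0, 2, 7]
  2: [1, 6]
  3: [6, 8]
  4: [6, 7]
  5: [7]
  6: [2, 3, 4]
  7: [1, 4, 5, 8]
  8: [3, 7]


Visit 5, push [7]
Visit 7, push [8, 4, 1]
Visit 1, push [2, 0]
Visit 0, push []
Visit 2, push [6]
Visit 6, push [4, 3]
Visit 3, push [8]
Visit 8, push []
Visit 4, push []

DFS order: [5, 7, 1, 0, 2, 6, 3, 8, 4]


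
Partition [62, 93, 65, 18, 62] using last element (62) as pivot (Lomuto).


Pivot: 62
  62 <= 62: advance i (no swap)
  18 <= 62: swap -> [62, 18, 65, 93, 62]
Place pivot at 2: [62, 18, 62, 93, 65]

Partitioned: [62, 18, 62, 93, 65]


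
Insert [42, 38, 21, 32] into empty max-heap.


Insert 42: [42]
Insert 38: [42, 38]
Insert 21: [42, 38, 21]
Insert 32: [42, 38, 21, 32]

Final heap: [42, 38, 21, 32]


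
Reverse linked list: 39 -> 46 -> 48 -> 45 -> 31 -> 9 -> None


Step 1: curr=39, set curr.next=prev(None) | reversed so far: 39
Step 2: curr=46, set curr.next=prev(39) | reversed so far: 46 -> 39
Step 3: curr=48, set curr.next=prev(46) | reversed so far: 48 -> 46 -> 39
Step 4: curr=45, set curr.next=prev(48) | reversed so far: 45 -> 48 -> 46 -> 39
Step 5: curr=31, set curr.next=prev(45) | reversed so far: 31 -> 45 -> 48 -> 46 -> 39
Step 6: curr=9, set curr.next=prev(31) | reversed so far: 9 -> 31 -> 45 -> 48 -> 46 -> 39

9 -> 31 -> 45 -> 48 -> 46 -> 39 -> None


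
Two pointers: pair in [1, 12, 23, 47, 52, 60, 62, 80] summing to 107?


lo=0(1)+hi=7(80)=81
lo=1(12)+hi=7(80)=92
lo=2(23)+hi=7(80)=103
lo=3(47)+hi=7(80)=127
lo=3(47)+hi=6(62)=109
lo=3(47)+hi=5(60)=107

Yes: 47+60=107


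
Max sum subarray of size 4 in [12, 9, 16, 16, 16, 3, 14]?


[0:4]: 53
[1:5]: 57
[2:6]: 51
[3:7]: 49

Max: 57 at [1:5]


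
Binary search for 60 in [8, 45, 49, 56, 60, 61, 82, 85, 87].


Step 1: lo=0, hi=8, mid=4, val=60

Found at index 4


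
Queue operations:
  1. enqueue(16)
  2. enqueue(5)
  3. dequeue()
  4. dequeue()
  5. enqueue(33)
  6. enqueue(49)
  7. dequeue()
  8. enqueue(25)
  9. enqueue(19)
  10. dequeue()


enqueue(16) -> [16]
enqueue(5) -> [16, 5]
dequeue()->16, [5]
dequeue()->5, []
enqueue(33) -> [33]
enqueue(49) -> [33, 49]
dequeue()->33, [49]
enqueue(25) -> [49, 25]
enqueue(19) -> [49, 25, 19]
dequeue()->49, [25, 19]

Final queue: [25, 19]


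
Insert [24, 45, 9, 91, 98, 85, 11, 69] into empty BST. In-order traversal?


Insert 24: root
Insert 45: R from 24
Insert 9: L from 24
Insert 91: R from 24 -> R from 45
Insert 98: R from 24 -> R from 45 -> R from 91
Insert 85: R from 24 -> R from 45 -> L from 91
Insert 11: L from 24 -> R from 9
Insert 69: R from 24 -> R from 45 -> L from 91 -> L from 85

In-order: [9, 11, 24, 45, 69, 85, 91, 98]


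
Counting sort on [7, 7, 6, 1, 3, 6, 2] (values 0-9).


Input: [7, 7, 6, 1, 3, 6, 2]
Counts: [0, 1, 1, 1, 0, 0, 2, 2, 0, 0]

Sorted: [1, 2, 3, 6, 6, 7, 7]


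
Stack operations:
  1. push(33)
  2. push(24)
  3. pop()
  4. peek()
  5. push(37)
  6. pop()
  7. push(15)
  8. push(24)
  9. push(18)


push(33) -> [33]
push(24) -> [33, 24]
pop()->24, [33]
peek()->33
push(37) -> [33, 37]
pop()->37, [33]
push(15) -> [33, 15]
push(24) -> [33, 15, 24]
push(18) -> [33, 15, 24, 18]

Final stack: [33, 15, 24, 18]


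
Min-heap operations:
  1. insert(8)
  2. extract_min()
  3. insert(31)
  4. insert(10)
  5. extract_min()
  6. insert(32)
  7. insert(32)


insert(8) -> [8]
extract_min()->8, []
insert(31) -> [31]
insert(10) -> [10, 31]
extract_min()->10, [31]
insert(32) -> [31, 32]
insert(32) -> [31, 32, 32]

Final heap: [31, 32, 32]


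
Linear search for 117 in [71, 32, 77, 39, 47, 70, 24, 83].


i=0: 71!=117
i=1: 32!=117
i=2: 77!=117
i=3: 39!=117
i=4: 47!=117
i=5: 70!=117
i=6: 24!=117
i=7: 83!=117

Not found, 8 comps


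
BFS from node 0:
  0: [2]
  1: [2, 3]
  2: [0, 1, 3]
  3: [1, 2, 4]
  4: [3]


Visit 0, enqueue [2]
Visit 2, enqueue [1, 3]
Visit 1, enqueue []
Visit 3, enqueue [4]
Visit 4, enqueue []

BFS order: [0, 2, 1, 3, 4]


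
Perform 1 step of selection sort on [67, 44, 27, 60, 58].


Initial: [67, 44, 27, 60, 58]
Step 1: min=27 at 2
  Swap: [27, 44, 67, 60, 58]

After 1 step: [27, 44, 67, 60, 58]


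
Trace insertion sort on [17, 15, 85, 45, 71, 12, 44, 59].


Initial: [17, 15, 85, 45, 71, 12, 44, 59]
Insert 15: [15, 17, 85, 45, 71, 12, 44, 59]
Insert 85: [15, 17, 85, 45, 71, 12, 44, 59]
Insert 45: [15, 17, 45, 85, 71, 12, 44, 59]
Insert 71: [15, 17, 45, 71, 85, 12, 44, 59]
Insert 12: [12, 15, 17, 45, 71, 85, 44, 59]
Insert 44: [12, 15, 17, 44, 45, 71, 85, 59]
Insert 59: [12, 15, 17, 44, 45, 59, 71, 85]

Sorted: [12, 15, 17, 44, 45, 59, 71, 85]


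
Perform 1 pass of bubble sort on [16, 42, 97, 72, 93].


Initial: [16, 42, 97, 72, 93]
Pass 1: [16, 42, 72, 93, 97] (2 swaps)

After 1 pass: [16, 42, 72, 93, 97]


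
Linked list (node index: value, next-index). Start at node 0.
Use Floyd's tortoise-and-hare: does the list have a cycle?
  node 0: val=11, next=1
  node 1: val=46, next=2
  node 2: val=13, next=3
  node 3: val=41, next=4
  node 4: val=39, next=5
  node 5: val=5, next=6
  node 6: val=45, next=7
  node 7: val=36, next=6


Floyd's tortoise (slow, +1) and hare (fast, +2):
  init: slow=0, fast=0
  step 1: slow=1, fast=2
  step 2: slow=2, fast=4
  step 3: slow=3, fast=6
  step 4: slow=4, fast=6
  step 5: slow=5, fast=6
  step 6: slow=6, fast=6
  slow == fast at node 6: cycle detected

Cycle: yes


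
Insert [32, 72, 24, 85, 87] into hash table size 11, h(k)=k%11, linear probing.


Insert 32: h=10 -> slot 10
Insert 72: h=6 -> slot 6
Insert 24: h=2 -> slot 2
Insert 85: h=8 -> slot 8
Insert 87: h=10, 1 probes -> slot 0

Table: [87, None, 24, None, None, None, 72, None, 85, None, 32]


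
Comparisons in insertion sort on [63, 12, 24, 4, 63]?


Algorithm: insertion sort
Input: [63, 12, 24, 4, 63]
Sorted: [4, 12, 24, 63, 63]

7


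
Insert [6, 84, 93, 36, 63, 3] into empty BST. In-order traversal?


Insert 6: root
Insert 84: R from 6
Insert 93: R from 6 -> R from 84
Insert 36: R from 6 -> L from 84
Insert 63: R from 6 -> L from 84 -> R from 36
Insert 3: L from 6

In-order: [3, 6, 36, 63, 84, 93]


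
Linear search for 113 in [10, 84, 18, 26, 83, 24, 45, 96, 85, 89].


i=0: 10!=113
i=1: 84!=113
i=2: 18!=113
i=3: 26!=113
i=4: 83!=113
i=5: 24!=113
i=6: 45!=113
i=7: 96!=113
i=8: 85!=113
i=9: 89!=113

Not found, 10 comps


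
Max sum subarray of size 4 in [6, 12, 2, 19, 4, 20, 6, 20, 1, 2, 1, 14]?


[0:4]: 39
[1:5]: 37
[2:6]: 45
[3:7]: 49
[4:8]: 50
[5:9]: 47
[6:10]: 29
[7:11]: 24
[8:12]: 18

Max: 50 at [4:8]


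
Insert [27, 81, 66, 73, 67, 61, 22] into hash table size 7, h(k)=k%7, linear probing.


Insert 27: h=6 -> slot 6
Insert 81: h=4 -> slot 4
Insert 66: h=3 -> slot 3
Insert 73: h=3, 2 probes -> slot 5
Insert 67: h=4, 3 probes -> slot 0
Insert 61: h=5, 3 probes -> slot 1
Insert 22: h=1, 1 probes -> slot 2

Table: [67, 61, 22, 66, 81, 73, 27]


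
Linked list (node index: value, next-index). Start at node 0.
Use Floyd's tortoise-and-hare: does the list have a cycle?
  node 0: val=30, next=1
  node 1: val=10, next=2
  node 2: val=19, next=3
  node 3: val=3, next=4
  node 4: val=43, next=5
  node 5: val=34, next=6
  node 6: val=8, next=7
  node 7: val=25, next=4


Floyd's tortoise (slow, +1) and hare (fast, +2):
  init: slow=0, fast=0
  step 1: slow=1, fast=2
  step 2: slow=2, fast=4
  step 3: slow=3, fast=6
  step 4: slow=4, fast=4
  slow == fast at node 4: cycle detected

Cycle: yes


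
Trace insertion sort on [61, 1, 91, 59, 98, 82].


Initial: [61, 1, 91, 59, 98, 82]
Insert 1: [1, 61, 91, 59, 98, 82]
Insert 91: [1, 61, 91, 59, 98, 82]
Insert 59: [1, 59, 61, 91, 98, 82]
Insert 98: [1, 59, 61, 91, 98, 82]
Insert 82: [1, 59, 61, 82, 91, 98]

Sorted: [1, 59, 61, 82, 91, 98]


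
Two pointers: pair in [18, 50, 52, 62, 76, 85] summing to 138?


lo=0(18)+hi=5(85)=103
lo=1(50)+hi=5(85)=135
lo=2(52)+hi=5(85)=137
lo=3(62)+hi=5(85)=147
lo=3(62)+hi=4(76)=138

Yes: 62+76=138


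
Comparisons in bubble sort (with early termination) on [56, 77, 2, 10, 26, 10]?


Algorithm: bubble sort (with early termination)
Input: [56, 77, 2, 10, 26, 10]
Sorted: [2, 10, 10, 26, 56, 77]

14


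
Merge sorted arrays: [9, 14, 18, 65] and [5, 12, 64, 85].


Take 5 from B
Take 9 from A
Take 12 from B
Take 14 from A
Take 18 from A
Take 64 from B
Take 65 from A

Merged: [5, 9, 12, 14, 18, 64, 65, 85]


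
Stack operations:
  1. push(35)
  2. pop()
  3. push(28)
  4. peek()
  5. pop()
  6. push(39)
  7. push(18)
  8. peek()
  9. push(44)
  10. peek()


push(35) -> [35]
pop()->35, []
push(28) -> [28]
peek()->28
pop()->28, []
push(39) -> [39]
push(18) -> [39, 18]
peek()->18
push(44) -> [39, 18, 44]
peek()->44

Final stack: [39, 18, 44]


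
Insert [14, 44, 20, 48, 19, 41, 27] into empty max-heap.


Insert 14: [14]
Insert 44: [44, 14]
Insert 20: [44, 14, 20]
Insert 48: [48, 44, 20, 14]
Insert 19: [48, 44, 20, 14, 19]
Insert 41: [48, 44, 41, 14, 19, 20]
Insert 27: [48, 44, 41, 14, 19, 20, 27]

Final heap: [48, 44, 41, 14, 19, 20, 27]


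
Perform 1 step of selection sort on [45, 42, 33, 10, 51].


Initial: [45, 42, 33, 10, 51]
Step 1: min=10 at 3
  Swap: [10, 42, 33, 45, 51]

After 1 step: [10, 42, 33, 45, 51]


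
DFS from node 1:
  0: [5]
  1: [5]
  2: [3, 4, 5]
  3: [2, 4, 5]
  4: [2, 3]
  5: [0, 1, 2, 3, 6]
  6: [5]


Visit 1, push [5]
Visit 5, push [6, 3, 2, 0]
Visit 0, push []
Visit 2, push [4, 3]
Visit 3, push [4]
Visit 4, push []
Visit 6, push []

DFS order: [1, 5, 0, 2, 3, 4, 6]


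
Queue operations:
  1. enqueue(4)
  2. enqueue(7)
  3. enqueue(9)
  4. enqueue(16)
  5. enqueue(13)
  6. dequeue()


enqueue(4) -> [4]
enqueue(7) -> [4, 7]
enqueue(9) -> [4, 7, 9]
enqueue(16) -> [4, 7, 9, 16]
enqueue(13) -> [4, 7, 9, 16, 13]
dequeue()->4, [7, 9, 16, 13]

Final queue: [7, 9, 16, 13]


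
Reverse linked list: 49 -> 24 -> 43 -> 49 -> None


Step 1: curr=49, set curr.next=prev(None) | reversed so far: 49
Step 2: curr=24, set curr.next=prev(49) | reversed so far: 24 -> 49
Step 3: curr=43, set curr.next=prev(24) | reversed so far: 43 -> 24 -> 49
Step 4: curr=49, set curr.next=prev(43) | reversed so far: 49 -> 43 -> 24 -> 49

49 -> 43 -> 24 -> 49 -> None


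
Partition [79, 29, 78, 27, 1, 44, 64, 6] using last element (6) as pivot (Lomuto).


Pivot: 6
  1 <= 6: swap -> [1, 29, 78, 27, 79, 44, 64, 6]
Place pivot at 1: [1, 6, 78, 27, 79, 44, 64, 29]

Partitioned: [1, 6, 78, 27, 79, 44, 64, 29]


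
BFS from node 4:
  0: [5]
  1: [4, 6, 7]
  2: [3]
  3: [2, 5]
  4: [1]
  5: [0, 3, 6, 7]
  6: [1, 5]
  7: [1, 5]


Visit 4, enqueue [1]
Visit 1, enqueue [6, 7]
Visit 6, enqueue [5]
Visit 7, enqueue []
Visit 5, enqueue [0, 3]
Visit 0, enqueue []
Visit 3, enqueue [2]
Visit 2, enqueue []

BFS order: [4, 1, 6, 7, 5, 0, 3, 2]


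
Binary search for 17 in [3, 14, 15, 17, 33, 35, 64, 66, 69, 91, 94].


Step 1: lo=0, hi=10, mid=5, val=35
Step 2: lo=0, hi=4, mid=2, val=15
Step 3: lo=3, hi=4, mid=3, val=17

Found at index 3


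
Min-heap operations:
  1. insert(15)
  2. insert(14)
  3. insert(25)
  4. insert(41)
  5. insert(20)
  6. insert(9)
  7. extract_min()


insert(15) -> [15]
insert(14) -> [14, 15]
insert(25) -> [14, 15, 25]
insert(41) -> [14, 15, 25, 41]
insert(20) -> [14, 15, 25, 41, 20]
insert(9) -> [9, 15, 14, 41, 20, 25]
extract_min()->9, [14, 15, 25, 41, 20]

Final heap: [14, 15, 25, 41, 20]


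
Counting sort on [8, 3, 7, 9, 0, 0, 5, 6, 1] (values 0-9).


Input: [8, 3, 7, 9, 0, 0, 5, 6, 1]
Counts: [2, 1, 0, 1, 0, 1, 1, 1, 1, 1]

Sorted: [0, 0, 1, 3, 5, 6, 7, 8, 9]


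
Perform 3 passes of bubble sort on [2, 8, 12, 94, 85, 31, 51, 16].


Initial: [2, 8, 12, 94, 85, 31, 51, 16]
Pass 1: [2, 8, 12, 85, 31, 51, 16, 94] (4 swaps)
Pass 2: [2, 8, 12, 31, 51, 16, 85, 94] (3 swaps)
Pass 3: [2, 8, 12, 31, 16, 51, 85, 94] (1 swaps)

After 3 passes: [2, 8, 12, 31, 16, 51, 85, 94]


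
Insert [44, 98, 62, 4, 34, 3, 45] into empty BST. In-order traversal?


Insert 44: root
Insert 98: R from 44
Insert 62: R from 44 -> L from 98
Insert 4: L from 44
Insert 34: L from 44 -> R from 4
Insert 3: L from 44 -> L from 4
Insert 45: R from 44 -> L from 98 -> L from 62

In-order: [3, 4, 34, 44, 45, 62, 98]


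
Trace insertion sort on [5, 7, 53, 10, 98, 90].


Initial: [5, 7, 53, 10, 98, 90]
Insert 7: [5, 7, 53, 10, 98, 90]
Insert 53: [5, 7, 53, 10, 98, 90]
Insert 10: [5, 7, 10, 53, 98, 90]
Insert 98: [5, 7, 10, 53, 98, 90]
Insert 90: [5, 7, 10, 53, 90, 98]

Sorted: [5, 7, 10, 53, 90, 98]


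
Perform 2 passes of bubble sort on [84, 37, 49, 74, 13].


Initial: [84, 37, 49, 74, 13]
Pass 1: [37, 49, 74, 13, 84] (4 swaps)
Pass 2: [37, 49, 13, 74, 84] (1 swaps)

After 2 passes: [37, 49, 13, 74, 84]


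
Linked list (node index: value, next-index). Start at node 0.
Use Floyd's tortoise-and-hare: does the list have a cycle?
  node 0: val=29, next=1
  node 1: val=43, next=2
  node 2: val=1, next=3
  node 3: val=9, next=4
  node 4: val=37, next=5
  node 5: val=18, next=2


Floyd's tortoise (slow, +1) and hare (fast, +2):
  init: slow=0, fast=0
  step 1: slow=1, fast=2
  step 2: slow=2, fast=4
  step 3: slow=3, fast=2
  step 4: slow=4, fast=4
  slow == fast at node 4: cycle detected

Cycle: yes


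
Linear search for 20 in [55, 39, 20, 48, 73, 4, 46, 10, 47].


i=0: 55!=20
i=1: 39!=20
i=2: 20==20 found!

Found at 2, 3 comps


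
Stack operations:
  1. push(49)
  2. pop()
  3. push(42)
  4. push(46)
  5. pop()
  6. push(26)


push(49) -> [49]
pop()->49, []
push(42) -> [42]
push(46) -> [42, 46]
pop()->46, [42]
push(26) -> [42, 26]

Final stack: [42, 26]


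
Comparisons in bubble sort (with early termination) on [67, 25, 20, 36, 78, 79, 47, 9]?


Algorithm: bubble sort (with early termination)
Input: [67, 25, 20, 36, 78, 79, 47, 9]
Sorted: [9, 20, 25, 36, 47, 67, 78, 79]

28


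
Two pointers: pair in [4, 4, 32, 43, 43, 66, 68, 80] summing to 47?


lo=0(4)+hi=7(80)=84
lo=0(4)+hi=6(68)=72
lo=0(4)+hi=5(66)=70
lo=0(4)+hi=4(43)=47

Yes: 4+43=47


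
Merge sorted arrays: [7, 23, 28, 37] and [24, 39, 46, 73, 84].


Take 7 from A
Take 23 from A
Take 24 from B
Take 28 from A
Take 37 from A

Merged: [7, 23, 24, 28, 37, 39, 46, 73, 84]


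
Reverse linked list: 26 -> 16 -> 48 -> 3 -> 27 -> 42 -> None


Step 1: curr=26, set curr.next=prev(None) | reversed so far: 26
Step 2: curr=16, set curr.next=prev(26) | reversed so far: 16 -> 26
Step 3: curr=48, set curr.next=prev(16) | reversed so far: 48 -> 16 -> 26
Step 4: curr=3, set curr.next=prev(48) | reversed so far: 3 -> 48 -> 16 -> 26
Step 5: curr=27, set curr.next=prev(3) | reversed so far: 27 -> 3 -> 48 -> 16 -> 26
Step 6: curr=42, set curr.next=prev(27) | reversed so far: 42 -> 27 -> 3 -> 48 -> 16 -> 26

42 -> 27 -> 3 -> 48 -> 16 -> 26 -> None


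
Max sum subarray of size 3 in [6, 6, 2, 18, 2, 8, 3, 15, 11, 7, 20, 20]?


[0:3]: 14
[1:4]: 26
[2:5]: 22
[3:6]: 28
[4:7]: 13
[5:8]: 26
[6:9]: 29
[7:10]: 33
[8:11]: 38
[9:12]: 47

Max: 47 at [9:12]


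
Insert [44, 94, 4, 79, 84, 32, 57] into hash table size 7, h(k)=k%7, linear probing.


Insert 44: h=2 -> slot 2
Insert 94: h=3 -> slot 3
Insert 4: h=4 -> slot 4
Insert 79: h=2, 3 probes -> slot 5
Insert 84: h=0 -> slot 0
Insert 32: h=4, 2 probes -> slot 6
Insert 57: h=1 -> slot 1

Table: [84, 57, 44, 94, 4, 79, 32]


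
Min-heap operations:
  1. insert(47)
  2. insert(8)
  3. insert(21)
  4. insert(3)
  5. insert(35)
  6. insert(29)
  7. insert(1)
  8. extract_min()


insert(47) -> [47]
insert(8) -> [8, 47]
insert(21) -> [8, 47, 21]
insert(3) -> [3, 8, 21, 47]
insert(35) -> [3, 8, 21, 47, 35]
insert(29) -> [3, 8, 21, 47, 35, 29]
insert(1) -> [1, 8, 3, 47, 35, 29, 21]
extract_min()->1, [3, 8, 21, 47, 35, 29]

Final heap: [3, 8, 21, 47, 35, 29]


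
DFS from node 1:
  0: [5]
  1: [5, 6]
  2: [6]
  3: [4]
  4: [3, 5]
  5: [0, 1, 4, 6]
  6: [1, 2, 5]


Visit 1, push [6, 5]
Visit 5, push [6, 4, 0]
Visit 0, push []
Visit 4, push [3]
Visit 3, push []
Visit 6, push [2]
Visit 2, push []

DFS order: [1, 5, 0, 4, 3, 6, 2]


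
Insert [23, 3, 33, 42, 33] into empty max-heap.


Insert 23: [23]
Insert 3: [23, 3]
Insert 33: [33, 3, 23]
Insert 42: [42, 33, 23, 3]
Insert 33: [42, 33, 23, 3, 33]

Final heap: [42, 33, 23, 3, 33]


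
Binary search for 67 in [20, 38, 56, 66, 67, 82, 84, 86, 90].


Step 1: lo=0, hi=8, mid=4, val=67

Found at index 4


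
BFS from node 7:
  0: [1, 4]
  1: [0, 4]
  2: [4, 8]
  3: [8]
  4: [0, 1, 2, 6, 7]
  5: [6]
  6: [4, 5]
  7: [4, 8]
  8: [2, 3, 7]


Visit 7, enqueue [4, 8]
Visit 4, enqueue [0, 1, 2, 6]
Visit 8, enqueue [3]
Visit 0, enqueue []
Visit 1, enqueue []
Visit 2, enqueue []
Visit 6, enqueue [5]
Visit 3, enqueue []
Visit 5, enqueue []

BFS order: [7, 4, 8, 0, 1, 2, 6, 3, 5]


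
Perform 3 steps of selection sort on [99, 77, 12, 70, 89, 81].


Initial: [99, 77, 12, 70, 89, 81]
Step 1: min=12 at 2
  Swap: [12, 77, 99, 70, 89, 81]
Step 2: min=70 at 3
  Swap: [12, 70, 99, 77, 89, 81]
Step 3: min=77 at 3
  Swap: [12, 70, 77, 99, 89, 81]

After 3 steps: [12, 70, 77, 99, 89, 81]


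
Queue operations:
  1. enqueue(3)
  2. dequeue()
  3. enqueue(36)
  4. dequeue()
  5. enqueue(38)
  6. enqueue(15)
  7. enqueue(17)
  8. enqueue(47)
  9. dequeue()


enqueue(3) -> [3]
dequeue()->3, []
enqueue(36) -> [36]
dequeue()->36, []
enqueue(38) -> [38]
enqueue(15) -> [38, 15]
enqueue(17) -> [38, 15, 17]
enqueue(47) -> [38, 15, 17, 47]
dequeue()->38, [15, 17, 47]

Final queue: [15, 17, 47]


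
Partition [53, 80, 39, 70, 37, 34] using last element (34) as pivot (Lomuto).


Pivot: 34
Place pivot at 0: [34, 80, 39, 70, 37, 53]

Partitioned: [34, 80, 39, 70, 37, 53]


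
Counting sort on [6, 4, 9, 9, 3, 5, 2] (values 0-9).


Input: [6, 4, 9, 9, 3, 5, 2]
Counts: [0, 0, 1, 1, 1, 1, 1, 0, 0, 2]

Sorted: [2, 3, 4, 5, 6, 9, 9]


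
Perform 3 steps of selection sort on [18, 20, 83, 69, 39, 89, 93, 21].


Initial: [18, 20, 83, 69, 39, 89, 93, 21]
Step 1: min=18 at 0
  Swap: [18, 20, 83, 69, 39, 89, 93, 21]
Step 2: min=20 at 1
  Swap: [18, 20, 83, 69, 39, 89, 93, 21]
Step 3: min=21 at 7
  Swap: [18, 20, 21, 69, 39, 89, 93, 83]

After 3 steps: [18, 20, 21, 69, 39, 89, 93, 83]


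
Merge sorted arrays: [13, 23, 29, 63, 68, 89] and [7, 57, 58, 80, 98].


Take 7 from B
Take 13 from A
Take 23 from A
Take 29 from A
Take 57 from B
Take 58 from B
Take 63 from A
Take 68 from A
Take 80 from B
Take 89 from A

Merged: [7, 13, 23, 29, 57, 58, 63, 68, 80, 89, 98]


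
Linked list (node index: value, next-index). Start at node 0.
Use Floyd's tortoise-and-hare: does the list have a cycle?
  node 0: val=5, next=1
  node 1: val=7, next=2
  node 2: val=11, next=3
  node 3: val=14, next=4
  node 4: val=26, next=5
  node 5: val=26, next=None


Floyd's tortoise (slow, +1) and hare (fast, +2):
  init: slow=0, fast=0
  step 1: slow=1, fast=2
  step 2: slow=2, fast=4
  step 3: fast 4->5->None, no cycle

Cycle: no


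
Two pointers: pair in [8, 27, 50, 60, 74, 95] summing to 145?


lo=0(8)+hi=5(95)=103
lo=1(27)+hi=5(95)=122
lo=2(50)+hi=5(95)=145

Yes: 50+95=145


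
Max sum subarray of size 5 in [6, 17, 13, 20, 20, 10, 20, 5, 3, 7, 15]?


[0:5]: 76
[1:6]: 80
[2:7]: 83
[3:8]: 75
[4:9]: 58
[5:10]: 45
[6:11]: 50

Max: 83 at [2:7]


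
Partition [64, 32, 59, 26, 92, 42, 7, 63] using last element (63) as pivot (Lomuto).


Pivot: 63
  32 <= 63: swap -> [32, 64, 59, 26, 92, 42, 7, 63]
  59 <= 63: swap -> [32, 59, 64, 26, 92, 42, 7, 63]
  26 <= 63: swap -> [32, 59, 26, 64, 92, 42, 7, 63]
  42 <= 63: swap -> [32, 59, 26, 42, 92, 64, 7, 63]
  7 <= 63: swap -> [32, 59, 26, 42, 7, 64, 92, 63]
Place pivot at 5: [32, 59, 26, 42, 7, 63, 92, 64]

Partitioned: [32, 59, 26, 42, 7, 63, 92, 64]


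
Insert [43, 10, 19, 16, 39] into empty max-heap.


Insert 43: [43]
Insert 10: [43, 10]
Insert 19: [43, 10, 19]
Insert 16: [43, 16, 19, 10]
Insert 39: [43, 39, 19, 10, 16]

Final heap: [43, 39, 19, 10, 16]


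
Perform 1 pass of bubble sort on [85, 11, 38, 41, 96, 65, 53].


Initial: [85, 11, 38, 41, 96, 65, 53]
Pass 1: [11, 38, 41, 85, 65, 53, 96] (5 swaps)

After 1 pass: [11, 38, 41, 85, 65, 53, 96]


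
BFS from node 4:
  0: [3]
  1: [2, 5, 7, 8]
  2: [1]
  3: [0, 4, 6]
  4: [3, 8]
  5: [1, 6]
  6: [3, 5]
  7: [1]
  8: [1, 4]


Visit 4, enqueue [3, 8]
Visit 3, enqueue [0, 6]
Visit 8, enqueue [1]
Visit 0, enqueue []
Visit 6, enqueue [5]
Visit 1, enqueue [2, 7]
Visit 5, enqueue []
Visit 2, enqueue []
Visit 7, enqueue []

BFS order: [4, 3, 8, 0, 6, 1, 5, 2, 7]


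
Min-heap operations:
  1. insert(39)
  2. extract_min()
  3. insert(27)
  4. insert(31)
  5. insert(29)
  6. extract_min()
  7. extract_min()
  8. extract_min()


insert(39) -> [39]
extract_min()->39, []
insert(27) -> [27]
insert(31) -> [27, 31]
insert(29) -> [27, 31, 29]
extract_min()->27, [29, 31]
extract_min()->29, [31]
extract_min()->31, []

Final heap: []


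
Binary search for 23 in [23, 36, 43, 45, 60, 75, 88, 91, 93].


Step 1: lo=0, hi=8, mid=4, val=60
Step 2: lo=0, hi=3, mid=1, val=36
Step 3: lo=0, hi=0, mid=0, val=23

Found at index 0


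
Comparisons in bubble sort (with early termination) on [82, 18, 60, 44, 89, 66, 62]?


Algorithm: bubble sort (with early termination)
Input: [82, 18, 60, 44, 89, 66, 62]
Sorted: [18, 44, 60, 62, 66, 82, 89]

18


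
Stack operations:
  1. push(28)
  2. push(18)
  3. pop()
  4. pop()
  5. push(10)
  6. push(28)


push(28) -> [28]
push(18) -> [28, 18]
pop()->18, [28]
pop()->28, []
push(10) -> [10]
push(28) -> [10, 28]

Final stack: [10, 28]


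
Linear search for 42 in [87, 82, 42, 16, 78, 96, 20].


i=0: 87!=42
i=1: 82!=42
i=2: 42==42 found!

Found at 2, 3 comps


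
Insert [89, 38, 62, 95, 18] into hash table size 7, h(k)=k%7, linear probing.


Insert 89: h=5 -> slot 5
Insert 38: h=3 -> slot 3
Insert 62: h=6 -> slot 6
Insert 95: h=4 -> slot 4
Insert 18: h=4, 3 probes -> slot 0

Table: [18, None, None, 38, 95, 89, 62]


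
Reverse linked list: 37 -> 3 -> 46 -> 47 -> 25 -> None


Step 1: curr=37, set curr.next=prev(None) | reversed so far: 37
Step 2: curr=3, set curr.next=prev(37) | reversed so far: 3 -> 37
Step 3: curr=46, set curr.next=prev(3) | reversed so far: 46 -> 3 -> 37
Step 4: curr=47, set curr.next=prev(46) | reversed so far: 47 -> 46 -> 3 -> 37
Step 5: curr=25, set curr.next=prev(47) | reversed so far: 25 -> 47 -> 46 -> 3 -> 37

25 -> 47 -> 46 -> 3 -> 37 -> None


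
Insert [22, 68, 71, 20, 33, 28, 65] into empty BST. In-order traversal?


Insert 22: root
Insert 68: R from 22
Insert 71: R from 22 -> R from 68
Insert 20: L from 22
Insert 33: R from 22 -> L from 68
Insert 28: R from 22 -> L from 68 -> L from 33
Insert 65: R from 22 -> L from 68 -> R from 33

In-order: [20, 22, 28, 33, 65, 68, 71]


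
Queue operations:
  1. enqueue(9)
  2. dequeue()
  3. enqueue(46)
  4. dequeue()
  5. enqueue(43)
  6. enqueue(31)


enqueue(9) -> [9]
dequeue()->9, []
enqueue(46) -> [46]
dequeue()->46, []
enqueue(43) -> [43]
enqueue(31) -> [43, 31]

Final queue: [43, 31]


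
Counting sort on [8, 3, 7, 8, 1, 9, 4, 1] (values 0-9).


Input: [8, 3, 7, 8, 1, 9, 4, 1]
Counts: [0, 2, 0, 1, 1, 0, 0, 1, 2, 1]

Sorted: [1, 1, 3, 4, 7, 8, 8, 9]


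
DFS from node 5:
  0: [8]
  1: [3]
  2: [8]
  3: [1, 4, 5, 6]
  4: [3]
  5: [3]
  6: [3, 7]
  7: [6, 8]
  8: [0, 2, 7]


Visit 5, push [3]
Visit 3, push [6, 4, 1]
Visit 1, push []
Visit 4, push []
Visit 6, push [7]
Visit 7, push [8]
Visit 8, push [2, 0]
Visit 0, push []
Visit 2, push []

DFS order: [5, 3, 1, 4, 6, 7, 8, 0, 2]


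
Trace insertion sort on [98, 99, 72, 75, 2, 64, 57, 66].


Initial: [98, 99, 72, 75, 2, 64, 57, 66]
Insert 99: [98, 99, 72, 75, 2, 64, 57, 66]
Insert 72: [72, 98, 99, 75, 2, 64, 57, 66]
Insert 75: [72, 75, 98, 99, 2, 64, 57, 66]
Insert 2: [2, 72, 75, 98, 99, 64, 57, 66]
Insert 64: [2, 64, 72, 75, 98, 99, 57, 66]
Insert 57: [2, 57, 64, 72, 75, 98, 99, 66]
Insert 66: [2, 57, 64, 66, 72, 75, 98, 99]

Sorted: [2, 57, 64, 66, 72, 75, 98, 99]


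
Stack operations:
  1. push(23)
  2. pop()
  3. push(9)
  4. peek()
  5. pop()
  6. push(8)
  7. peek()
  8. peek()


push(23) -> [23]
pop()->23, []
push(9) -> [9]
peek()->9
pop()->9, []
push(8) -> [8]
peek()->8
peek()->8

Final stack: [8]


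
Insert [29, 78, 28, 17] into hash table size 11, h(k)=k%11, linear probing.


Insert 29: h=7 -> slot 7
Insert 78: h=1 -> slot 1
Insert 28: h=6 -> slot 6
Insert 17: h=6, 2 probes -> slot 8

Table: [None, 78, None, None, None, None, 28, 29, 17, None, None]


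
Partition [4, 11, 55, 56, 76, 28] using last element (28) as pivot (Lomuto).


Pivot: 28
  4 <= 28: advance i (no swap)
  11 <= 28: advance i (no swap)
Place pivot at 2: [4, 11, 28, 56, 76, 55]

Partitioned: [4, 11, 28, 56, 76, 55]


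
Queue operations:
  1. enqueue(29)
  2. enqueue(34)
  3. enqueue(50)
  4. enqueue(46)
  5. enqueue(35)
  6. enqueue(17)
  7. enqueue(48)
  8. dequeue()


enqueue(29) -> [29]
enqueue(34) -> [29, 34]
enqueue(50) -> [29, 34, 50]
enqueue(46) -> [29, 34, 50, 46]
enqueue(35) -> [29, 34, 50, 46, 35]
enqueue(17) -> [29, 34, 50, 46, 35, 17]
enqueue(48) -> [29, 34, 50, 46, 35, 17, 48]
dequeue()->29, [34, 50, 46, 35, 17, 48]

Final queue: [34, 50, 46, 35, 17, 48]


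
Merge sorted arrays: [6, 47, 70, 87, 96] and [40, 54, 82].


Take 6 from A
Take 40 from B
Take 47 from A
Take 54 from B
Take 70 from A
Take 82 from B

Merged: [6, 40, 47, 54, 70, 82, 87, 96]


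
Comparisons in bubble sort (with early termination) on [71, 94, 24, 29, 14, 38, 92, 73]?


Algorithm: bubble sort (with early termination)
Input: [71, 94, 24, 29, 14, 38, 92, 73]
Sorted: [14, 24, 29, 38, 71, 73, 92, 94]

25


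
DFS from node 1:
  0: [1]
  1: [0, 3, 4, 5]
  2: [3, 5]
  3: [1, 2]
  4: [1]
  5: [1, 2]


Visit 1, push [5, 4, 3, 0]
Visit 0, push []
Visit 3, push [2]
Visit 2, push [5]
Visit 5, push []
Visit 4, push []

DFS order: [1, 0, 3, 2, 5, 4]


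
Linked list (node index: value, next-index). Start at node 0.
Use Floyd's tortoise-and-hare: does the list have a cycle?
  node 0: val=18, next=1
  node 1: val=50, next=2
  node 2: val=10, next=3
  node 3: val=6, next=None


Floyd's tortoise (slow, +1) and hare (fast, +2):
  init: slow=0, fast=0
  step 1: slow=1, fast=2
  step 2: fast 2->3->None, no cycle

Cycle: no


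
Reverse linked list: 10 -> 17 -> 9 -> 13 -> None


Step 1: curr=10, set curr.next=prev(None) | reversed so far: 10
Step 2: curr=17, set curr.next=prev(10) | reversed so far: 17 -> 10
Step 3: curr=9, set curr.next=prev(17) | reversed so far: 9 -> 17 -> 10
Step 4: curr=13, set curr.next=prev(9) | reversed so far: 13 -> 9 -> 17 -> 10

13 -> 9 -> 17 -> 10 -> None


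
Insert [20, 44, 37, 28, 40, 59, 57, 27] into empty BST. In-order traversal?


Insert 20: root
Insert 44: R from 20
Insert 37: R from 20 -> L from 44
Insert 28: R from 20 -> L from 44 -> L from 37
Insert 40: R from 20 -> L from 44 -> R from 37
Insert 59: R from 20 -> R from 44
Insert 57: R from 20 -> R from 44 -> L from 59
Insert 27: R from 20 -> L from 44 -> L from 37 -> L from 28

In-order: [20, 27, 28, 37, 40, 44, 57, 59]


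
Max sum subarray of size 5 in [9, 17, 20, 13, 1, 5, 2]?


[0:5]: 60
[1:6]: 56
[2:7]: 41

Max: 60 at [0:5]


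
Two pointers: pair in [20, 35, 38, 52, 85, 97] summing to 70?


lo=0(20)+hi=5(97)=117
lo=0(20)+hi=4(85)=105
lo=0(20)+hi=3(52)=72
lo=0(20)+hi=2(38)=58
lo=1(35)+hi=2(38)=73

No pair found


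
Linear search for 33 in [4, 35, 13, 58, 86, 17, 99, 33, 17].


i=0: 4!=33
i=1: 35!=33
i=2: 13!=33
i=3: 58!=33
i=4: 86!=33
i=5: 17!=33
i=6: 99!=33
i=7: 33==33 found!

Found at 7, 8 comps


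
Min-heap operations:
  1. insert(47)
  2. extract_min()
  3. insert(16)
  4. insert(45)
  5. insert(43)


insert(47) -> [47]
extract_min()->47, []
insert(16) -> [16]
insert(45) -> [16, 45]
insert(43) -> [16, 45, 43]

Final heap: [16, 45, 43]


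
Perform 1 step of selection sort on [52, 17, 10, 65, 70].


Initial: [52, 17, 10, 65, 70]
Step 1: min=10 at 2
  Swap: [10, 17, 52, 65, 70]

After 1 step: [10, 17, 52, 65, 70]


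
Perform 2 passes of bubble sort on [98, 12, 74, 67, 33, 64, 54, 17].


Initial: [98, 12, 74, 67, 33, 64, 54, 17]
Pass 1: [12, 74, 67, 33, 64, 54, 17, 98] (7 swaps)
Pass 2: [12, 67, 33, 64, 54, 17, 74, 98] (5 swaps)

After 2 passes: [12, 67, 33, 64, 54, 17, 74, 98]


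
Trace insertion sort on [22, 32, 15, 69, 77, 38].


Initial: [22, 32, 15, 69, 77, 38]
Insert 32: [22, 32, 15, 69, 77, 38]
Insert 15: [15, 22, 32, 69, 77, 38]
Insert 69: [15, 22, 32, 69, 77, 38]
Insert 77: [15, 22, 32, 69, 77, 38]
Insert 38: [15, 22, 32, 38, 69, 77]

Sorted: [15, 22, 32, 38, 69, 77]


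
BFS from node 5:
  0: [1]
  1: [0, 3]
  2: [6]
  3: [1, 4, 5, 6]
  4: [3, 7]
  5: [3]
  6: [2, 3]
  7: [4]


Visit 5, enqueue [3]
Visit 3, enqueue [1, 4, 6]
Visit 1, enqueue [0]
Visit 4, enqueue [7]
Visit 6, enqueue [2]
Visit 0, enqueue []
Visit 7, enqueue []
Visit 2, enqueue []

BFS order: [5, 3, 1, 4, 6, 0, 7, 2]


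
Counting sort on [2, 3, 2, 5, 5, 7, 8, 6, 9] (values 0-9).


Input: [2, 3, 2, 5, 5, 7, 8, 6, 9]
Counts: [0, 0, 2, 1, 0, 2, 1, 1, 1, 1]

Sorted: [2, 2, 3, 5, 5, 6, 7, 8, 9]


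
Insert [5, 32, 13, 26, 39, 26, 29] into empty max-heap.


Insert 5: [5]
Insert 32: [32, 5]
Insert 13: [32, 5, 13]
Insert 26: [32, 26, 13, 5]
Insert 39: [39, 32, 13, 5, 26]
Insert 26: [39, 32, 26, 5, 26, 13]
Insert 29: [39, 32, 29, 5, 26, 13, 26]

Final heap: [39, 32, 29, 5, 26, 13, 26]


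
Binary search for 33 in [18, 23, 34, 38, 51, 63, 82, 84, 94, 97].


Step 1: lo=0, hi=9, mid=4, val=51
Step 2: lo=0, hi=3, mid=1, val=23
Step 3: lo=2, hi=3, mid=2, val=34

Not found


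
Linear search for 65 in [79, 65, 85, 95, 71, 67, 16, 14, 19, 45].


i=0: 79!=65
i=1: 65==65 found!

Found at 1, 2 comps


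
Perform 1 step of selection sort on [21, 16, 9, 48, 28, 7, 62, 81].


Initial: [21, 16, 9, 48, 28, 7, 62, 81]
Step 1: min=7 at 5
  Swap: [7, 16, 9, 48, 28, 21, 62, 81]

After 1 step: [7, 16, 9, 48, 28, 21, 62, 81]


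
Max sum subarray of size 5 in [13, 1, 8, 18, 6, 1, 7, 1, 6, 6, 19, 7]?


[0:5]: 46
[1:6]: 34
[2:7]: 40
[3:8]: 33
[4:9]: 21
[5:10]: 21
[6:11]: 39
[7:12]: 39

Max: 46 at [0:5]


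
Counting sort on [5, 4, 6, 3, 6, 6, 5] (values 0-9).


Input: [5, 4, 6, 3, 6, 6, 5]
Counts: [0, 0, 0, 1, 1, 2, 3, 0, 0, 0]

Sorted: [3, 4, 5, 5, 6, 6, 6]


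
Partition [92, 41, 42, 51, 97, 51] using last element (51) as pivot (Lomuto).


Pivot: 51
  41 <= 51: swap -> [41, 92, 42, 51, 97, 51]
  42 <= 51: swap -> [41, 42, 92, 51, 97, 51]
  51 <= 51: swap -> [41, 42, 51, 92, 97, 51]
Place pivot at 3: [41, 42, 51, 51, 97, 92]

Partitioned: [41, 42, 51, 51, 97, 92]


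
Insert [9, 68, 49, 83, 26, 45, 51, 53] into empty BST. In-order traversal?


Insert 9: root
Insert 68: R from 9
Insert 49: R from 9 -> L from 68
Insert 83: R from 9 -> R from 68
Insert 26: R from 9 -> L from 68 -> L from 49
Insert 45: R from 9 -> L from 68 -> L from 49 -> R from 26
Insert 51: R from 9 -> L from 68 -> R from 49
Insert 53: R from 9 -> L from 68 -> R from 49 -> R from 51

In-order: [9, 26, 45, 49, 51, 53, 68, 83]


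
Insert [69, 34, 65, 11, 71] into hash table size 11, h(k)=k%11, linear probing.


Insert 69: h=3 -> slot 3
Insert 34: h=1 -> slot 1
Insert 65: h=10 -> slot 10
Insert 11: h=0 -> slot 0
Insert 71: h=5 -> slot 5

Table: [11, 34, None, 69, None, 71, None, None, None, None, 65]


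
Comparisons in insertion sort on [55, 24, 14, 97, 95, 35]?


Algorithm: insertion sort
Input: [55, 24, 14, 97, 95, 35]
Sorted: [14, 24, 35, 55, 95, 97]

10


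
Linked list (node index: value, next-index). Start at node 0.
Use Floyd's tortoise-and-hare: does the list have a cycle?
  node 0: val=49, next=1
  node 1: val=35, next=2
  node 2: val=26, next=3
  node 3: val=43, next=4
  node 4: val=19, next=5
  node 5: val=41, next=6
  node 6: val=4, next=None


Floyd's tortoise (slow, +1) and hare (fast, +2):
  init: slow=0, fast=0
  step 1: slow=1, fast=2
  step 2: slow=2, fast=4
  step 3: slow=3, fast=6
  step 4: fast -> None, no cycle

Cycle: no


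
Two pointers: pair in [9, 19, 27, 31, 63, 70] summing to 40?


lo=0(9)+hi=5(70)=79
lo=0(9)+hi=4(63)=72
lo=0(9)+hi=3(31)=40

Yes: 9+31=40


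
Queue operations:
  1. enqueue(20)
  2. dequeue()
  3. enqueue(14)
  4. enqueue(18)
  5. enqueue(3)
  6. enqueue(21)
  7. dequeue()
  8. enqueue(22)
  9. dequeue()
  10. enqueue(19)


enqueue(20) -> [20]
dequeue()->20, []
enqueue(14) -> [14]
enqueue(18) -> [14, 18]
enqueue(3) -> [14, 18, 3]
enqueue(21) -> [14, 18, 3, 21]
dequeue()->14, [18, 3, 21]
enqueue(22) -> [18, 3, 21, 22]
dequeue()->18, [3, 21, 22]
enqueue(19) -> [3, 21, 22, 19]

Final queue: [3, 21, 22, 19]


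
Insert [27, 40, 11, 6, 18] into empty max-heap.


Insert 27: [27]
Insert 40: [40, 27]
Insert 11: [40, 27, 11]
Insert 6: [40, 27, 11, 6]
Insert 18: [40, 27, 11, 6, 18]

Final heap: [40, 27, 11, 6, 18]


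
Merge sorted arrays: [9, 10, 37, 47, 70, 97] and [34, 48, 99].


Take 9 from A
Take 10 from A
Take 34 from B
Take 37 from A
Take 47 from A
Take 48 from B
Take 70 from A
Take 97 from A

Merged: [9, 10, 34, 37, 47, 48, 70, 97, 99]


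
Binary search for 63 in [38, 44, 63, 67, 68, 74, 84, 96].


Step 1: lo=0, hi=7, mid=3, val=67
Step 2: lo=0, hi=2, mid=1, val=44
Step 3: lo=2, hi=2, mid=2, val=63

Found at index 2


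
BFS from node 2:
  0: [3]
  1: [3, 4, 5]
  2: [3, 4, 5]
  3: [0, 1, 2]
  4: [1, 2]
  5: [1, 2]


Visit 2, enqueue [3, 4, 5]
Visit 3, enqueue [0, 1]
Visit 4, enqueue []
Visit 5, enqueue []
Visit 0, enqueue []
Visit 1, enqueue []

BFS order: [2, 3, 4, 5, 0, 1]


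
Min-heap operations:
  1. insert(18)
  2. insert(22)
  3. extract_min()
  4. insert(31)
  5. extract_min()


insert(18) -> [18]
insert(22) -> [18, 22]
extract_min()->18, [22]
insert(31) -> [22, 31]
extract_min()->22, [31]

Final heap: [31]


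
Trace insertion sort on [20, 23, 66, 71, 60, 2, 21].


Initial: [20, 23, 66, 71, 60, 2, 21]
Insert 23: [20, 23, 66, 71, 60, 2, 21]
Insert 66: [20, 23, 66, 71, 60, 2, 21]
Insert 71: [20, 23, 66, 71, 60, 2, 21]
Insert 60: [20, 23, 60, 66, 71, 2, 21]
Insert 2: [2, 20, 23, 60, 66, 71, 21]
Insert 21: [2, 20, 21, 23, 60, 66, 71]

Sorted: [2, 20, 21, 23, 60, 66, 71]


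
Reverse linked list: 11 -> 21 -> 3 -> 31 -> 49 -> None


Step 1: curr=11, set curr.next=prev(None) | reversed so far: 11
Step 2: curr=21, set curr.next=prev(11) | reversed so far: 21 -> 11
Step 3: curr=3, set curr.next=prev(21) | reversed so far: 3 -> 21 -> 11
Step 4: curr=31, set curr.next=prev(3) | reversed so far: 31 -> 3 -> 21 -> 11
Step 5: curr=49, set curr.next=prev(31) | reversed so far: 49 -> 31 -> 3 -> 21 -> 11

49 -> 31 -> 3 -> 21 -> 11 -> None


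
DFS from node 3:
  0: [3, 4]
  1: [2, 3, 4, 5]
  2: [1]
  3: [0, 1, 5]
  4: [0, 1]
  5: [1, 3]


Visit 3, push [5, 1, 0]
Visit 0, push [4]
Visit 4, push [1]
Visit 1, push [5, 2]
Visit 2, push []
Visit 5, push []

DFS order: [3, 0, 4, 1, 2, 5]


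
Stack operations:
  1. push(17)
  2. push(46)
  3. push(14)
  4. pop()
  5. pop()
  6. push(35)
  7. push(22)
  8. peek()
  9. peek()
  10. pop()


push(17) -> [17]
push(46) -> [17, 46]
push(14) -> [17, 46, 14]
pop()->14, [17, 46]
pop()->46, [17]
push(35) -> [17, 35]
push(22) -> [17, 35, 22]
peek()->22
peek()->22
pop()->22, [17, 35]

Final stack: [17, 35]


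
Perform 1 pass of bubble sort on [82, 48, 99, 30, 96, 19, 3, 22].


Initial: [82, 48, 99, 30, 96, 19, 3, 22]
Pass 1: [48, 82, 30, 96, 19, 3, 22, 99] (6 swaps)

After 1 pass: [48, 82, 30, 96, 19, 3, 22, 99]


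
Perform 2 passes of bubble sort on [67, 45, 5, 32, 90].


Initial: [67, 45, 5, 32, 90]
Pass 1: [45, 5, 32, 67, 90] (3 swaps)
Pass 2: [5, 32, 45, 67, 90] (2 swaps)

After 2 passes: [5, 32, 45, 67, 90]


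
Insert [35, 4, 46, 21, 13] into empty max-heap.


Insert 35: [35]
Insert 4: [35, 4]
Insert 46: [46, 4, 35]
Insert 21: [46, 21, 35, 4]
Insert 13: [46, 21, 35, 4, 13]

Final heap: [46, 21, 35, 4, 13]


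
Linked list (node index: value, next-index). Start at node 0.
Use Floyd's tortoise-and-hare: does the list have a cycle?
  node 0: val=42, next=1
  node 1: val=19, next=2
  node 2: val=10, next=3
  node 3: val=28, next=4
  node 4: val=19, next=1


Floyd's tortoise (slow, +1) and hare (fast, +2):
  init: slow=0, fast=0
  step 1: slow=1, fast=2
  step 2: slow=2, fast=4
  step 3: slow=3, fast=2
  step 4: slow=4, fast=4
  slow == fast at node 4: cycle detected

Cycle: yes
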